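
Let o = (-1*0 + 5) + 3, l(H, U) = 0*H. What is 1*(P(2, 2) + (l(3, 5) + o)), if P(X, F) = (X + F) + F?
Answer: 14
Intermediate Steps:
l(H, U) = 0
o = 8 (o = (0 + 5) + 3 = 5 + 3 = 8)
P(X, F) = X + 2*F (P(X, F) = (F + X) + F = X + 2*F)
1*(P(2, 2) + (l(3, 5) + o)) = 1*((2 + 2*2) + (0 + 8)) = 1*((2 + 4) + 8) = 1*(6 + 8) = 1*14 = 14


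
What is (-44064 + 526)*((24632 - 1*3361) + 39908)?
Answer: -2663611302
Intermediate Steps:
(-44064 + 526)*((24632 - 1*3361) + 39908) = -43538*((24632 - 3361) + 39908) = -43538*(21271 + 39908) = -43538*61179 = -2663611302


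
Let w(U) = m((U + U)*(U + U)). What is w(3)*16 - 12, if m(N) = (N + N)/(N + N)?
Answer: 4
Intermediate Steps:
m(N) = 1 (m(N) = (2*N)/((2*N)) = (2*N)*(1/(2*N)) = 1)
w(U) = 1
w(3)*16 - 12 = 1*16 - 12 = 16 - 12 = 4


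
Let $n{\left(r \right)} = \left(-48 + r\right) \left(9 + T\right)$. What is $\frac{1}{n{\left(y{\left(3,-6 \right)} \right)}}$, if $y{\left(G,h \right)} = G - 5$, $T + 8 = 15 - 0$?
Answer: $- \frac{1}{800} \approx -0.00125$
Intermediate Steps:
$T = 7$ ($T = -8 + \left(15 - 0\right) = -8 + \left(15 + 0\right) = -8 + 15 = 7$)
$y{\left(G,h \right)} = -5 + G$
$n{\left(r \right)} = -768 + 16 r$ ($n{\left(r \right)} = \left(-48 + r\right) \left(9 + 7\right) = \left(-48 + r\right) 16 = -768 + 16 r$)
$\frac{1}{n{\left(y{\left(3,-6 \right)} \right)}} = \frac{1}{-768 + 16 \left(-5 + 3\right)} = \frac{1}{-768 + 16 \left(-2\right)} = \frac{1}{-768 - 32} = \frac{1}{-800} = - \frac{1}{800}$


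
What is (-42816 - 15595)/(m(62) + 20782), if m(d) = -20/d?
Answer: -1810741/644232 ≈ -2.8107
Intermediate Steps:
(-42816 - 15595)/(m(62) + 20782) = (-42816 - 15595)/(-20/62 + 20782) = -58411/(-20*1/62 + 20782) = -58411/(-10/31 + 20782) = -58411/644232/31 = -58411*31/644232 = -1810741/644232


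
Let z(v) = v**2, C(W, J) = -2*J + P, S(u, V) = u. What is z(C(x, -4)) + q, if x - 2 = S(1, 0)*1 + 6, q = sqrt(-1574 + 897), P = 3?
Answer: 121 + I*sqrt(677) ≈ 121.0 + 26.019*I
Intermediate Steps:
q = I*sqrt(677) (q = sqrt(-677) = I*sqrt(677) ≈ 26.019*I)
x = 9 (x = 2 + (1*1 + 6) = 2 + (1 + 6) = 2 + 7 = 9)
C(W, J) = 3 - 2*J (C(W, J) = -2*J + 3 = 3 - 2*J)
z(C(x, -4)) + q = (3 - 2*(-4))**2 + I*sqrt(677) = (3 + 8)**2 + I*sqrt(677) = 11**2 + I*sqrt(677) = 121 + I*sqrt(677)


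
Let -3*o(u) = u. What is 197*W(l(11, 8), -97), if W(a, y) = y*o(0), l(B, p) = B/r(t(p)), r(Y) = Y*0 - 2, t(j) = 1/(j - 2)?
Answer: 0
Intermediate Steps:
t(j) = 1/(-2 + j)
r(Y) = -2 (r(Y) = 0 - 2 = -2)
o(u) = -u/3
l(B, p) = -B/2 (l(B, p) = B/(-2) = B*(-1/2) = -B/2)
W(a, y) = 0 (W(a, y) = y*(-1/3*0) = y*0 = 0)
197*W(l(11, 8), -97) = 197*0 = 0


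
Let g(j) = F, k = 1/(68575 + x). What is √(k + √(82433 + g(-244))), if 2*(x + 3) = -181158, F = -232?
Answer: √(-22007 + 484308049*√82201)/22007 ≈ 16.932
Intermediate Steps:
x = -90582 (x = -3 + (½)*(-181158) = -3 - 90579 = -90582)
k = -1/22007 (k = 1/(68575 - 90582) = 1/(-22007) = -1/22007 ≈ -4.5440e-5)
g(j) = -232
√(k + √(82433 + g(-244))) = √(-1/22007 + √(82433 - 232)) = √(-1/22007 + √82201)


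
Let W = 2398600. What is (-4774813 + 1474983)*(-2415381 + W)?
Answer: 55374447230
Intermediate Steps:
(-4774813 + 1474983)*(-2415381 + W) = (-4774813 + 1474983)*(-2415381 + 2398600) = -3299830*(-16781) = 55374447230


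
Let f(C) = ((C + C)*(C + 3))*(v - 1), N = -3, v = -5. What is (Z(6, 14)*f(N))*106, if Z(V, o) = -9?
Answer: 0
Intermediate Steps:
f(C) = -12*C*(3 + C) (f(C) = ((C + C)*(C + 3))*(-5 - 1) = ((2*C)*(3 + C))*(-6) = (2*C*(3 + C))*(-6) = -12*C*(3 + C))
(Z(6, 14)*f(N))*106 = -(-108)*(-3)*(3 - 3)*106 = -(-108)*(-3)*0*106 = -9*0*106 = 0*106 = 0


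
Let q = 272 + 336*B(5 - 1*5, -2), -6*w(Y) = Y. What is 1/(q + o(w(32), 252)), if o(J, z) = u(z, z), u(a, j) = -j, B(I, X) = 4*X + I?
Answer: -1/2668 ≈ -0.00037481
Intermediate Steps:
B(I, X) = I + 4*X
w(Y) = -Y/6
o(J, z) = -z
q = -2416 (q = 272 + 336*((5 - 1*5) + 4*(-2)) = 272 + 336*((5 - 5) - 8) = 272 + 336*(0 - 8) = 272 + 336*(-8) = 272 - 2688 = -2416)
1/(q + o(w(32), 252)) = 1/(-2416 - 1*252) = 1/(-2416 - 252) = 1/(-2668) = -1/2668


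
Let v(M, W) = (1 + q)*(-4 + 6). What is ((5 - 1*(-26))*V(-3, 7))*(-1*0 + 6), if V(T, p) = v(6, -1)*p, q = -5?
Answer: -10416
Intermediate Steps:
v(M, W) = -8 (v(M, W) = (1 - 5)*(-4 + 6) = -4*2 = -8)
V(T, p) = -8*p
((5 - 1*(-26))*V(-3, 7))*(-1*0 + 6) = ((5 - 1*(-26))*(-8*7))*(-1*0 + 6) = ((5 + 26)*(-56))*(0 + 6) = (31*(-56))*6 = -1736*6 = -10416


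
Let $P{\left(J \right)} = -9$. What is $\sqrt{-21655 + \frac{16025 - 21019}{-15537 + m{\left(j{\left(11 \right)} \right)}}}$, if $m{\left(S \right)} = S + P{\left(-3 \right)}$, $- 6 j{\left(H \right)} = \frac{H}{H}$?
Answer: $\frac{i \sqrt{188408670524467}}{93277} \approx 147.16 i$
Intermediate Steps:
$j{\left(H \right)} = - \frac{1}{6}$ ($j{\left(H \right)} = - \frac{H \frac{1}{H}}{6} = \left(- \frac{1}{6}\right) 1 = - \frac{1}{6}$)
$m{\left(S \right)} = -9 + S$ ($m{\left(S \right)} = S - 9 = -9 + S$)
$\sqrt{-21655 + \frac{16025 - 21019}{-15537 + m{\left(j{\left(11 \right)} \right)}}} = \sqrt{-21655 + \frac{16025 - 21019}{-15537 - \frac{55}{6}}} = \sqrt{-21655 - \frac{4994}{-15537 - \frac{55}{6}}} = \sqrt{-21655 - \frac{4994}{- \frac{93277}{6}}} = \sqrt{-21655 - - \frac{29964}{93277}} = \sqrt{-21655 + \frac{29964}{93277}} = \sqrt{- \frac{2019883471}{93277}} = \frac{i \sqrt{188408670524467}}{93277}$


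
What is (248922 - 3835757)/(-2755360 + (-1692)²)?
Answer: -3586835/107504 ≈ -33.365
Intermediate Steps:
(248922 - 3835757)/(-2755360 + (-1692)²) = -3586835/(-2755360 + 2862864) = -3586835/107504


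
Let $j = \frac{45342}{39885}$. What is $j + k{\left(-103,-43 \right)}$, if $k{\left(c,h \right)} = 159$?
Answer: $\frac{2129019}{13295} \approx 160.14$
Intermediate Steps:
$j = \frac{15114}{13295}$ ($j = 45342 \cdot \frac{1}{39885} = \frac{15114}{13295} \approx 1.1368$)
$j + k{\left(-103,-43 \right)} = \frac{15114}{13295} + 159 = \frac{2129019}{13295}$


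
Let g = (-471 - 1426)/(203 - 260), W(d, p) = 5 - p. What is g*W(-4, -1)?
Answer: 3794/19 ≈ 199.68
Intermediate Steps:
g = 1897/57 (g = -1897/(-57) = -1897*(-1/57) = 1897/57 ≈ 33.281)
g*W(-4, -1) = 1897*(5 - 1*(-1))/57 = 1897*(5 + 1)/57 = (1897/57)*6 = 3794/19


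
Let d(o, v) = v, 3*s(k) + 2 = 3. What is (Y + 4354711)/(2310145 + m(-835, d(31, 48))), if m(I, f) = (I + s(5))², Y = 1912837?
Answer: 8058276/3865903 ≈ 2.0844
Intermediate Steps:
s(k) = ⅓ (s(k) = -⅔ + (⅓)*3 = -⅔ + 1 = ⅓)
m(I, f) = (⅓ + I)² (m(I, f) = (I + ⅓)² = (⅓ + I)²)
(Y + 4354711)/(2310145 + m(-835, d(31, 48))) = (1912837 + 4354711)/(2310145 + (1 + 3*(-835))²/9) = 6267548/(2310145 + (1 - 2505)²/9) = 6267548/(2310145 + (⅑)*(-2504)²) = 6267548/(2310145 + (⅑)*6270016) = 6267548/(2310145 + 6270016/9) = 6267548/(27061321/9) = 6267548*(9/27061321) = 8058276/3865903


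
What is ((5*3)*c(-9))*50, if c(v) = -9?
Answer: -6750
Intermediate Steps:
((5*3)*c(-9))*50 = ((5*3)*(-9))*50 = (15*(-9))*50 = -135*50 = -6750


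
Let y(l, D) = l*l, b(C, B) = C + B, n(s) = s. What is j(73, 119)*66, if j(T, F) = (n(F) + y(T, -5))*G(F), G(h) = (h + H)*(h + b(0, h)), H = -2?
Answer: 10012530528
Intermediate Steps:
b(C, B) = B + C
y(l, D) = l²
G(h) = 2*h*(-2 + h) (G(h) = (h - 2)*(h + (h + 0)) = (-2 + h)*(h + h) = (-2 + h)*(2*h) = 2*h*(-2 + h))
j(T, F) = 2*F*(-2 + F)*(F + T²) (j(T, F) = (F + T²)*(2*F*(-2 + F)) = 2*F*(-2 + F)*(F + T²))
j(73, 119)*66 = (2*119*(-2 + 119)*(119 + 73²))*66 = (2*119*117*(119 + 5329))*66 = (2*119*117*5448)*66 = 151705008*66 = 10012530528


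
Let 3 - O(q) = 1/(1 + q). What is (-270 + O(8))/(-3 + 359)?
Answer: -601/801 ≈ -0.75031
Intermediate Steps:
O(q) = 3 - 1/(1 + q)
(-270 + O(8))/(-3 + 359) = (-270 + (2 + 3*8)/(1 + 8))/(-3 + 359) = (-270 + (2 + 24)/9)/356 = (-270 + (⅑)*26)*(1/356) = (-270 + 26/9)*(1/356) = -2404/9*1/356 = -601/801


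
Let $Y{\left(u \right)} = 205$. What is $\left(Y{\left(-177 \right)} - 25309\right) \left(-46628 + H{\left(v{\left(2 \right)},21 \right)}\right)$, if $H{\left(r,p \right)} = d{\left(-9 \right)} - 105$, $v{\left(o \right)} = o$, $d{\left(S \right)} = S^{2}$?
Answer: $1171151808$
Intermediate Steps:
$H{\left(r,p \right)} = -24$ ($H{\left(r,p \right)} = \left(-9\right)^{2} - 105 = 81 - 105 = -24$)
$\left(Y{\left(-177 \right)} - 25309\right) \left(-46628 + H{\left(v{\left(2 \right)},21 \right)}\right) = \left(205 - 25309\right) \left(-46628 - 24\right) = \left(-25104\right) \left(-46652\right) = 1171151808$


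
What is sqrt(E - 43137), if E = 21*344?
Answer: I*sqrt(35913) ≈ 189.51*I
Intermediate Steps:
E = 7224
sqrt(E - 43137) = sqrt(7224 - 43137) = sqrt(-35913) = I*sqrt(35913)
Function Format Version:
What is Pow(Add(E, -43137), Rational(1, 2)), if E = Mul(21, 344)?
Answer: Mul(I, Pow(35913, Rational(1, 2))) ≈ Mul(189.51, I)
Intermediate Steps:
E = 7224
Pow(Add(E, -43137), Rational(1, 2)) = Pow(Add(7224, -43137), Rational(1, 2)) = Pow(-35913, Rational(1, 2)) = Mul(I, Pow(35913, Rational(1, 2)))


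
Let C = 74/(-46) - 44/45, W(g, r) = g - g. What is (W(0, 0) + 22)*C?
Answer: -58894/1035 ≈ -56.902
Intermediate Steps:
W(g, r) = 0
C = -2677/1035 (C = 74*(-1/46) - 44*1/45 = -37/23 - 44/45 = -2677/1035 ≈ -2.5865)
(W(0, 0) + 22)*C = (0 + 22)*(-2677/1035) = 22*(-2677/1035) = -58894/1035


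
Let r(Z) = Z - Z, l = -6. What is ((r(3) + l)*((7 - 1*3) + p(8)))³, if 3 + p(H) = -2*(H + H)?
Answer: 6434856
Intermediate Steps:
p(H) = -3 - 4*H (p(H) = -3 - 2*(H + H) = -3 - 4*H)
r(Z) = 0
((r(3) + l)*((7 - 1*3) + p(8)))³ = ((0 - 6)*((7 - 1*3) + (-3 - 4*8)))³ = (-6*((7 - 3) + (-3 - 32)))³ = (-6*(4 - 35))³ = (-6*(-31))³ = 186³ = 6434856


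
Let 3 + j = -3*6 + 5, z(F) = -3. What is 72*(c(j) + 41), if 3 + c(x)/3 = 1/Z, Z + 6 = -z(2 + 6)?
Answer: 2232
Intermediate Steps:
Z = -3 (Z = -6 - 1*(-3) = -6 + 3 = -3)
j = -16 (j = -3 + (-3*6 + 5) = -3 + (-18 + 5) = -3 - 13 = -16)
c(x) = -10 (c(x) = -9 + 3/(-3) = -9 + 3*(-⅓) = -9 - 1 = -10)
72*(c(j) + 41) = 72*(-10 + 41) = 72*31 = 2232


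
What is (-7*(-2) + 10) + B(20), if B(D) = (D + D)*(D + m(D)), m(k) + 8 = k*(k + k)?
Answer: 32504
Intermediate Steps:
m(k) = -8 + 2*k**2 (m(k) = -8 + k*(k + k) = -8 + k*(2*k) = -8 + 2*k**2)
B(D) = 2*D*(-8 + D + 2*D**2) (B(D) = (D + D)*(D + (-8 + 2*D**2)) = (2*D)*(-8 + D + 2*D**2) = 2*D*(-8 + D + 2*D**2))
(-7*(-2) + 10) + B(20) = (-7*(-2) + 10) + 2*20*(-8 + 20 + 2*20**2) = (14 + 10) + 2*20*(-8 + 20 + 2*400) = 24 + 2*20*(-8 + 20 + 800) = 24 + 2*20*812 = 24 + 32480 = 32504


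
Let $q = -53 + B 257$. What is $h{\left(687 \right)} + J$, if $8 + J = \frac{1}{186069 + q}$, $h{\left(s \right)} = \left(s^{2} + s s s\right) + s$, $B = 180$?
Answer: $\frac{75423582868877}{232276} \approx 3.2472 \cdot 10^{8}$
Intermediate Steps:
$q = 46207$ ($q = -53 + 180 \cdot 257 = -53 + 46260 = 46207$)
$h{\left(s \right)} = s + s^{2} + s^{3}$ ($h{\left(s \right)} = \left(s^{2} + s^{2} s\right) + s = \left(s^{2} + s^{3}\right) + s = s + s^{2} + s^{3}$)
$J = - \frac{1858207}{232276}$ ($J = -8 + \frac{1}{186069 + 46207} = -8 + \frac{1}{232276} = - \frac{1858207}{232276} \approx -8.0$)
$h{\left(687 \right)} + J = 687 \left(1 + 687 + 687^{2}\right) - \frac{1858207}{232276} = 687 \left(1 + 687 + 471969\right) - \frac{1858207}{232276} = 687 \cdot 472657 - \frac{1858207}{232276} = 324715359 - \frac{1858207}{232276} = \frac{75423582868877}{232276}$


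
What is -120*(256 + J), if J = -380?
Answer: 14880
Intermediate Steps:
-120*(256 + J) = -120*(256 - 380) = -120*(-124) = 14880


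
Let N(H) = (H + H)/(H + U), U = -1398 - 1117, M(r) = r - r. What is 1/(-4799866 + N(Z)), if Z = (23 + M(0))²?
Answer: -993/4766267467 ≈ -2.0834e-7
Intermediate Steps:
M(r) = 0
U = -2515
Z = 529 (Z = (23 + 0)² = 23² = 529)
N(H) = 2*H/(-2515 + H) (N(H) = (H + H)/(H - 2515) = (2*H)/(-2515 + H) = 2*H/(-2515 + H))
1/(-4799866 + N(Z)) = 1/(-4799866 + 2*529/(-2515 + 529)) = 1/(-4799866 + 2*529/(-1986)) = 1/(-4799866 + 2*529*(-1/1986)) = 1/(-4799866 - 529/993) = 1/(-4766267467/993) = -993/4766267467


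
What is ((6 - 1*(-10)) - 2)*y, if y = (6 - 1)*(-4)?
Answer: -280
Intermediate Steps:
y = -20 (y = 5*(-4) = -20)
((6 - 1*(-10)) - 2)*y = ((6 - 1*(-10)) - 2)*(-20) = ((6 + 10) - 2)*(-20) = (16 - 2)*(-20) = 14*(-20) = -280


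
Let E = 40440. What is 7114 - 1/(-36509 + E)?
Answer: 27965133/3931 ≈ 7114.0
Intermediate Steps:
7114 - 1/(-36509 + E) = 7114 - 1/(-36509 + 40440) = 7114 - 1/3931 = 27965133/3931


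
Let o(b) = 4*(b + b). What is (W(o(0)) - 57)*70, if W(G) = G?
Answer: -3990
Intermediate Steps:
o(b) = 8*b (o(b) = 4*(2*b) = 8*b)
(W(o(0)) - 57)*70 = (8*0 - 57)*70 = (0 - 57)*70 = -57*70 = -3990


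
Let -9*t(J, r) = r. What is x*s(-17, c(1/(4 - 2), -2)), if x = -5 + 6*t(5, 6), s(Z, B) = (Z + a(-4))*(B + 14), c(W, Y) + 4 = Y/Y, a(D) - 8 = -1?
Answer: 990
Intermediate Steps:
a(D) = 7 (a(D) = 8 - 1 = 7)
t(J, r) = -r/9
c(W, Y) = -3 (c(W, Y) = -4 + Y/Y = -4 + 1 = -3)
s(Z, B) = (7 + Z)*(14 + B) (s(Z, B) = (Z + 7)*(B + 14) = (7 + Z)*(14 + B))
x = -9 (x = -5 + 6*(-⅑*6) = -5 + 6*(-⅔) = -5 - 4 = -9)
x*s(-17, c(1/(4 - 2), -2)) = -9*(98 + 7*(-3) + 14*(-17) - 3*(-17)) = -9*(98 - 21 - 238 + 51) = -9*(-110) = 990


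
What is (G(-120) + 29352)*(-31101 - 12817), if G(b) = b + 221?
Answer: -1293516854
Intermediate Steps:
G(b) = 221 + b
(G(-120) + 29352)*(-31101 - 12817) = ((221 - 120) + 29352)*(-31101 - 12817) = (101 + 29352)*(-43918) = 29453*(-43918) = -1293516854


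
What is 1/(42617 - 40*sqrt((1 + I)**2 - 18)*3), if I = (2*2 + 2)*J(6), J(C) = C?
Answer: 42617/1796754289 + 120*sqrt(1351)/1796754289 ≈ 2.6174e-5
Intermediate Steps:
I = 36 (I = (2*2 + 2)*6 = (4 + 2)*6 = 6*6 = 36)
1/(42617 - 40*sqrt((1 + I)**2 - 18)*3) = 1/(42617 - 40*sqrt((1 + 36)**2 - 18)*3) = 1/(42617 - 40*sqrt(37**2 - 18)*3) = 1/(42617 - 40*sqrt(1369 - 18)*3) = 1/(42617 - 40*sqrt(1351)*3) = 1/(42617 - 120*sqrt(1351))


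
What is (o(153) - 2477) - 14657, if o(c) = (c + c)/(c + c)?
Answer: -17133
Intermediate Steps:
o(c) = 1 (o(c) = (2*c)/((2*c)) = (2*c)*(1/(2*c)) = 1)
(o(153) - 2477) - 14657 = (1 - 2477) - 14657 = -2476 - 14657 = -17133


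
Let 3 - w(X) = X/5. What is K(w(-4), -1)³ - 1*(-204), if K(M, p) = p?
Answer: 203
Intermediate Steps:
w(X) = 3 - X/5
K(w(-4), -1)³ - 1*(-204) = (-1)³ - 1*(-204) = -1 + 204 = 203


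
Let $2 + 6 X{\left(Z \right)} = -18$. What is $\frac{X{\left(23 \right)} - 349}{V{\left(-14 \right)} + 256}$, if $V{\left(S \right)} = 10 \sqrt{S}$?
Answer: $- \frac{33824}{25101} + \frac{5285 i \sqrt{14}}{100404} \approx -1.3475 + 0.19695 i$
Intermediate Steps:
$X{\left(Z \right)} = - \frac{10}{3}$ ($X{\left(Z \right)} = - \frac{1}{3} + \frac{1}{6} \left(-18\right) = - \frac{1}{3} - 3 = - \frac{10}{3}$)
$\frac{X{\left(23 \right)} - 349}{V{\left(-14 \right)} + 256} = \frac{- \frac{10}{3} - 349}{10 \sqrt{-14} + 256} = - \frac{1057}{3 \left(10 i \sqrt{14} + 256\right)} = - \frac{1057}{3 \left(256 + 10 i \sqrt{14}\right)}$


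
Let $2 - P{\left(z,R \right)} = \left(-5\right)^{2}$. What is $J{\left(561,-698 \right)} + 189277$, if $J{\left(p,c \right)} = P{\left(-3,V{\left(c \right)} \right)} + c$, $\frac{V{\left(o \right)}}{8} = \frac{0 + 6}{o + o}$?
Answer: $188556$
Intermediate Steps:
$V{\left(o \right)} = \frac{24}{o}$ ($V{\left(o \right)} = 8 \frac{0 + 6}{o + o} = 8 \frac{6}{2 o} = 8 \cdot 6 \frac{1}{2 o} = 8 \frac{3}{o} = \frac{24}{o}$)
$P{\left(z,R \right)} = -23$ ($P{\left(z,R \right)} = 2 - \left(-5\right)^{2} = 2 - 25 = -23$)
$J{\left(p,c \right)} = -23 + c$
$J{\left(561,-698 \right)} + 189277 = \left(-23 - 698\right) + 189277 = -721 + 189277 = 188556$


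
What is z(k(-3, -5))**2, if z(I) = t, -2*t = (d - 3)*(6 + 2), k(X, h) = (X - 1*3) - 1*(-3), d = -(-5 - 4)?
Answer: 576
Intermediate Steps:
d = 9 (d = -1*(-9) = 9)
k(X, h) = X (k(X, h) = (X - 3) + 3 = (-3 + X) + 3 = X)
t = -24 (t = -(9 - 3)*(6 + 2)/2 = -3*8 = -1/2*48 = -24)
z(I) = -24
z(k(-3, -5))**2 = (-24)**2 = 576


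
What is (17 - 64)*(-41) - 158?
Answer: 1769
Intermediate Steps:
(17 - 64)*(-41) - 158 = -47*(-41) - 158 = 1927 - 158 = 1769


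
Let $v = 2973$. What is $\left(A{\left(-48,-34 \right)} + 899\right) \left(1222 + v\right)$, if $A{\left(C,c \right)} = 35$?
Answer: $3918130$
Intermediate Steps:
$\left(A{\left(-48,-34 \right)} + 899\right) \left(1222 + v\right) = \left(35 + 899\right) \left(1222 + 2973\right) = 934 \cdot 4195 = 3918130$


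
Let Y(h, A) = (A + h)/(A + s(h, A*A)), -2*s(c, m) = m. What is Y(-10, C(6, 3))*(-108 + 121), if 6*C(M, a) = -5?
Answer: 2028/17 ≈ 119.29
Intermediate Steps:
s(c, m) = -m/2
C(M, a) = -⅚ (C(M, a) = (⅙)*(-5) = -⅚)
Y(h, A) = (A + h)/(A - A²/2) (Y(h, A) = (A + h)/(A - A*A/2) = (A + h)/(A - A²/2))
Y(-10, C(6, 3))*(-108 + 121) = (2*(-1*(-⅚) - 1*(-10))/((-⅚)*(-2 - ⅚)))*(-108 + 121) = (2*(-6/5)*(⅚ + 10)/(-17/6))*13 = (2*(-6/5)*(-6/17)*(65/6))*13 = (156/17)*13 = 2028/17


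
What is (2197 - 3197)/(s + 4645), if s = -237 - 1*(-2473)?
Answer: -1000/6881 ≈ -0.14533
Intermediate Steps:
s = 2236 (s = -237 + 2473 = 2236)
(2197 - 3197)/(s + 4645) = (2197 - 3197)/(2236 + 4645) = -1000/6881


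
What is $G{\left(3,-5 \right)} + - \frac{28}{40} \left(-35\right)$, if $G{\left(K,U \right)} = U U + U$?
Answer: $\frac{89}{2} \approx 44.5$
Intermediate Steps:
$G{\left(K,U \right)} = U + U^{2}$ ($G{\left(K,U \right)} = U^{2} + U = U + U^{2}$)
$G{\left(3,-5 \right)} + - \frac{28}{40} \left(-35\right) = - 5 \left(1 - 5\right) + - \frac{28}{40} \left(-35\right) = \left(-5\right) \left(-4\right) + \left(-28\right) \frac{1}{40} \left(-35\right) = 20 - - \frac{49}{2} = 20 + \frac{49}{2} = \frac{89}{2}$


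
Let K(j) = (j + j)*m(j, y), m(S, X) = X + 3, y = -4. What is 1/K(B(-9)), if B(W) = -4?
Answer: ⅛ ≈ 0.12500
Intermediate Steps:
m(S, X) = 3 + X
K(j) = -2*j (K(j) = (j + j)*(3 - 4) = (2*j)*(-1) = -2*j)
1/K(B(-9)) = 1/(-2*(-4)) = 1/8 = ⅛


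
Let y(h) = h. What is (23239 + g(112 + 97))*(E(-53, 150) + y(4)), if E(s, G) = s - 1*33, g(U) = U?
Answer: -1922736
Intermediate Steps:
E(s, G) = -33 + s (E(s, G) = s - 33 = -33 + s)
(23239 + g(112 + 97))*(E(-53, 150) + y(4)) = (23239 + (112 + 97))*((-33 - 53) + 4) = (23239 + 209)*(-86 + 4) = 23448*(-82) = -1922736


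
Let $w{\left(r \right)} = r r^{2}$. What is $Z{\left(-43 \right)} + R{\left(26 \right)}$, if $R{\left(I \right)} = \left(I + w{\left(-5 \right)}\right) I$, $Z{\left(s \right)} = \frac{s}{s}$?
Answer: $-2573$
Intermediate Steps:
$Z{\left(s \right)} = 1$
$w{\left(r \right)} = r^{3}$
$R{\left(I \right)} = I \left(-125 + I\right)$ ($R{\left(I \right)} = \left(I + \left(-5\right)^{3}\right) I = \left(I - 125\right) I = \left(-125 + I\right) I = I \left(-125 + I\right)$)
$Z{\left(-43 \right)} + R{\left(26 \right)} = 1 + 26 \left(-125 + 26\right) = 1 + 26 \left(-99\right) = 1 - 2574 = -2573$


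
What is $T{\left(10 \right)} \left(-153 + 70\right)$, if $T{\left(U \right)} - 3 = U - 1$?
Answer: $-996$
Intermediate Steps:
$T{\left(U \right)} = 2 + U$ ($T{\left(U \right)} = 3 + \left(U - 1\right) = 3 + \left(-1 + U\right) = 2 + U$)
$T{\left(10 \right)} \left(-153 + 70\right) = \left(2 + 10\right) \left(-153 + 70\right) = 12 \left(-83\right) = -996$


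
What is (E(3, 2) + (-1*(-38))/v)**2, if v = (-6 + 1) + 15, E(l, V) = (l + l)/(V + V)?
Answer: 2809/100 ≈ 28.090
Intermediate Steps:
E(l, V) = l/V (E(l, V) = (2*l)/((2*V)) = (2*l)*(1/(2*V)) = l/V)
v = 10 (v = -5 + 15 = 10)
(E(3, 2) + (-1*(-38))/v)**2 = (3/2 - 1*(-38)/10)**2 = (3*(1/2) + 38*(1/10))**2 = (3/2 + 19/5)**2 = (53/10)**2 = 2809/100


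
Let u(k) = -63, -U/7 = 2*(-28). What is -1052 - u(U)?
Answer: -989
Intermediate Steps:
U = 392 (U = -14*(-28) = -7*(-56) = 392)
-1052 - u(U) = -1052 - 1*(-63) = -1052 + 63 = -989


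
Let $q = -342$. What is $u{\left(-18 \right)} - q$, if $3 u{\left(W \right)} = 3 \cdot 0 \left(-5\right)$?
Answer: $342$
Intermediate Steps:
$u{\left(W \right)} = 0$ ($u{\left(W \right)} = \frac{3 \cdot 0 \left(-5\right)}{3} = \frac{0 \left(-5\right)}{3} = \frac{1}{3} \cdot 0 = 0$)
$u{\left(-18 \right)} - q = 0 - -342 = 0 + 342 = 342$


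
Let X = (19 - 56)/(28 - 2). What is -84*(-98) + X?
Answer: 213995/26 ≈ 8230.6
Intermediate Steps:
X = -37/26 ≈ -1.4231
-84*(-98) + X = -84*(-98) - 37/26 = 8232 - 37/26 = 213995/26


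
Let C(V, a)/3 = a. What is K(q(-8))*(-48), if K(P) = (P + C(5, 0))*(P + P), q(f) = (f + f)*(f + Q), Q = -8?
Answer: -6291456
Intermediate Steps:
C(V, a) = 3*a
q(f) = 2*f*(-8 + f) (q(f) = (f + f)*(f - 8) = (2*f)*(-8 + f) = 2*f*(-8 + f))
K(P) = 2*P² (K(P) = (P + 3*0)*(P + P) = (P + 0)*(2*P) = P*(2*P) = 2*P²)
K(q(-8))*(-48) = (2*(2*(-8)*(-8 - 8))²)*(-48) = (2*(2*(-8)*(-16))²)*(-48) = (2*256²)*(-48) = (2*65536)*(-48) = 131072*(-48) = -6291456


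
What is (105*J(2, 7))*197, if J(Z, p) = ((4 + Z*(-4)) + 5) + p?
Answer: 165480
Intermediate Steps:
J(Z, p) = 9 + p - 4*Z (J(Z, p) = ((4 - 4*Z) + 5) + p = (9 - 4*Z) + p = 9 + p - 4*Z)
(105*J(2, 7))*197 = (105*(9 + 7 - 4*2))*197 = (105*(9 + 7 - 8))*197 = (105*8)*197 = 840*197 = 165480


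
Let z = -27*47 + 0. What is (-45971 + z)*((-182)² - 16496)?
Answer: -785506720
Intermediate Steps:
z = -1269 (z = -1269 + 0 = -1269)
(-45971 + z)*((-182)² - 16496) = (-45971 - 1269)*((-182)² - 16496) = -47240*(33124 - 16496) = -47240*16628 = -785506720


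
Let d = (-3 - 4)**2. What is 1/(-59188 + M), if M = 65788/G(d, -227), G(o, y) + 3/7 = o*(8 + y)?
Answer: -18780/1111665769 ≈ -1.6894e-5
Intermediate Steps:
d = 49 (d = (-7)**2 = 49)
G(o, y) = -3/7 + o*(8 + y)
M = -115129/18780 (M = 65788/(-3/7 + 8*49 + 49*(-227)) = 65788/(-3/7 + 392 - 11123) = 65788/(-75120/7) = 65788*(-7/75120) = -115129/18780 ≈ -6.1304)
1/(-59188 + M) = 1/(-59188 - 115129/18780) = 1/(-1111665769/18780) = -18780/1111665769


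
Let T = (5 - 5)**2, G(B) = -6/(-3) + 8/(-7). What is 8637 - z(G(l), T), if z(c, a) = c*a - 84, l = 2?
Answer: 8721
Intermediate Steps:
G(B) = 6/7 (G(B) = -6*(-1/3) + 8*(-1/7) = 2 - 8/7 = 6/7)
T = 0 (T = 0**2 = 0)
z(c, a) = -84 + a*c (z(c, a) = a*c - 84 = -84 + a*c)
8637 - z(G(l), T) = 8637 - (-84 + 0*(6/7)) = 8637 - (-84 + 0) = 8637 - 1*(-84) = 8637 + 84 = 8721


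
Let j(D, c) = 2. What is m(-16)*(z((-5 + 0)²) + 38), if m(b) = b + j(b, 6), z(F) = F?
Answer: -882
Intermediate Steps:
m(b) = 2 + b (m(b) = b + 2 = 2 + b)
m(-16)*(z((-5 + 0)²) + 38) = (2 - 16)*((-5 + 0)² + 38) = -14*((-5)² + 38) = -14*(25 + 38) = -14*63 = -882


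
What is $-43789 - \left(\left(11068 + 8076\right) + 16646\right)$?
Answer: $-79579$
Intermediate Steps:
$-43789 - \left(\left(11068 + 8076\right) + 16646\right) = -43789 - \left(19144 + 16646\right) = -43789 - 35790 = -79579$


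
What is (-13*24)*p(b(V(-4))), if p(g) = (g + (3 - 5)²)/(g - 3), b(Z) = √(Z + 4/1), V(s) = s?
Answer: 416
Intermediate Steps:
b(Z) = √(4 + Z) (b(Z) = √(Z + 4*1) = √(Z + 4) = √(4 + Z))
p(g) = (4 + g)/(-3 + g) (p(g) = (g + (-2)²)/(-3 + g) = (g + 4)/(-3 + g) = (4 + g)/(-3 + g))
(-13*24)*p(b(V(-4))) = (-13*24)*((4 + √(4 - 4))/(-3 + √(4 - 4))) = -312*(4 + √0)/(-3 + √0) = -312*(4 + 0)/(-3 + 0) = -312*4/(-3) = -(-104)*4 = -312*(-4/3) = 416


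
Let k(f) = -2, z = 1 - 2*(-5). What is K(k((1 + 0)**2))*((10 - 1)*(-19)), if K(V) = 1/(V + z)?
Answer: -19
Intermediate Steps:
z = 11 (z = 1 + 10 = 11)
K(V) = 1/(11 + V) (K(V) = 1/(V + 11) = 1/(11 + V))
K(k((1 + 0)**2))*((10 - 1)*(-19)) = ((10 - 1)*(-19))/(11 - 2) = (9*(-19))/9 = (1/9)*(-171) = -19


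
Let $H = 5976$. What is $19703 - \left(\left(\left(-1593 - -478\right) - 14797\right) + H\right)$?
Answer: $29639$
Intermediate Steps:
$19703 - \left(\left(\left(-1593 - -478\right) - 14797\right) + H\right) = 19703 - \left(\left(\left(-1593 - -478\right) - 14797\right) + 5976\right) = 19703 - \left(\left(\left(-1593 + 478\right) - 14797\right) + 5976\right) = 19703 - \left(\left(-1115 - 14797\right) + 5976\right) = 19703 - \left(-15912 + 5976\right) = 19703 - -9936 = 19703 + 9936 = 29639$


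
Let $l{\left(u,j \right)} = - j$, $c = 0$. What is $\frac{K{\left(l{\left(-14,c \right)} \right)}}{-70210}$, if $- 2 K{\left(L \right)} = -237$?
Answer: $- \frac{237}{140420} \approx -0.0016878$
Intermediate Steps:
$K{\left(L \right)} = \frac{237}{2}$ ($K{\left(L \right)} = \left(- \frac{1}{2}\right) \left(-237\right) = \frac{237}{2}$)
$\frac{K{\left(l{\left(-14,c \right)} \right)}}{-70210} = \frac{237}{2 \left(-70210\right)} = \frac{237}{2} \left(- \frac{1}{70210}\right) = - \frac{237}{140420}$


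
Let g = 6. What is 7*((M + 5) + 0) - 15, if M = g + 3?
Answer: 83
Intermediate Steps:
M = 9 (M = 6 + 3 = 9)
7*((M + 5) + 0) - 15 = 7*((9 + 5) + 0) - 15 = 7*(14 + 0) - 15 = 7*14 - 15 = 98 - 15 = 83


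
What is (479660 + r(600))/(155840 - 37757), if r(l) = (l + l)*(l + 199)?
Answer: 1438460/118083 ≈ 12.182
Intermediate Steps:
r(l) = 2*l*(199 + l) (r(l) = (2*l)*(199 + l) = 2*l*(199 + l))
(479660 + r(600))/(155840 - 37757) = (479660 + 2*600*(199 + 600))/(155840 - 37757) = (479660 + 2*600*799)/118083 = (479660 + 958800)*(1/118083) = 1438460*(1/118083) = 1438460/118083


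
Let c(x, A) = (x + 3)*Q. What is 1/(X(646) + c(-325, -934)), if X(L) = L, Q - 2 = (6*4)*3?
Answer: -1/23182 ≈ -4.3137e-5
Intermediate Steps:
Q = 74 (Q = 2 + (6*4)*3 = 2 + 24*3 = 2 + 72 = 74)
c(x, A) = 222 + 74*x (c(x, A) = (x + 3)*74 = (3 + x)*74 = 222 + 74*x)
1/(X(646) + c(-325, -934)) = 1/(646 + (222 + 74*(-325))) = 1/(646 + (222 - 24050)) = 1/(646 - 23828) = 1/(-23182) = -1/23182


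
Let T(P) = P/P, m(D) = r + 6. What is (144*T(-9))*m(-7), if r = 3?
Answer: 1296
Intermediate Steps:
m(D) = 9 (m(D) = 3 + 6 = 9)
T(P) = 1
(144*T(-9))*m(-7) = (144*1)*9 = 144*9 = 1296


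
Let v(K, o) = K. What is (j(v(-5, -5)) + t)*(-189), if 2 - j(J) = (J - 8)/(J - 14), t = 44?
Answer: -162729/19 ≈ -8564.7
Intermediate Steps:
j(J) = 2 - (-8 + J)/(-14 + J) (j(J) = 2 - (J - 8)/(J - 14) = 2 - (-8 + J)/(-14 + J))
(j(v(-5, -5)) + t)*(-189) = ((-20 - 5)/(-14 - 5) + 44)*(-189) = (-25/(-19) + 44)*(-189) = (-1/19*(-25) + 44)*(-189) = (25/19 + 44)*(-189) = (861/19)*(-189) = -162729/19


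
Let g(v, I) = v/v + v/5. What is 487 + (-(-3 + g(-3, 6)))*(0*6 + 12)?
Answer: 2591/5 ≈ 518.20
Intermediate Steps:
g(v, I) = 1 + v/5 (g(v, I) = 1 + v*(⅕) = 1 + v/5)
487 + (-(-3 + g(-3, 6)))*(0*6 + 12) = 487 + (-(-3 + (1 + (⅕)*(-3))))*(0*6 + 12) = 487 + (-(-3 + (1 - ⅗)))*(0 + 12) = 487 - (-3 + ⅖)*12 = 487 - 1*(-13/5)*12 = 487 + (13/5)*12 = 487 + 156/5 = 2591/5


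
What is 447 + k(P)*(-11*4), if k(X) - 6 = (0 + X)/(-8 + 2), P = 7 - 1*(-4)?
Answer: 791/3 ≈ 263.67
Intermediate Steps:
P = 11 (P = 7 + 4 = 11)
k(X) = 6 - X/6 (k(X) = 6 + (0 + X)/(-8 + 2) = 6 + X/(-6) = 6 + X*(-⅙) = 6 - X/6)
447 + k(P)*(-11*4) = 447 + (6 - ⅙*11)*(-11*4) = 447 + (6 - 11/6)*(-44) = 447 + (25/6)*(-44) = 447 - 550/3 = 791/3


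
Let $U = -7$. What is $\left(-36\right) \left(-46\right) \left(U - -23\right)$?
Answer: $26496$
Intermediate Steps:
$\left(-36\right) \left(-46\right) \left(U - -23\right) = \left(-36\right) \left(-46\right) \left(-7 - -23\right) = 1656 \left(-7 + 23\right) = 1656 \cdot 16 = 26496$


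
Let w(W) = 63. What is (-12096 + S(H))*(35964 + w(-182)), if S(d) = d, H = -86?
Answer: -438880914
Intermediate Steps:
(-12096 + S(H))*(35964 + w(-182)) = (-12096 - 86)*(35964 + 63) = -12182*36027 = -438880914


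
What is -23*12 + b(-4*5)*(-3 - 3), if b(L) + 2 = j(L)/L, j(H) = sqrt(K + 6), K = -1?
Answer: -264 + 3*sqrt(5)/10 ≈ -263.33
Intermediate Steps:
j(H) = sqrt(5) (j(H) = sqrt(-1 + 6) = sqrt(5))
b(L) = -2 + sqrt(5)/L
-23*12 + b(-4*5)*(-3 - 3) = -23*12 + (-2 + sqrt(5)/((-4*5)))*(-3 - 3) = -276 + (-2 + sqrt(5)/(-20))*(-6) = -276 + (-2 + sqrt(5)*(-1/20))*(-6) = -276 + (-2 - sqrt(5)/20)*(-6) = -276 + (12 + 3*sqrt(5)/10) = -264 + 3*sqrt(5)/10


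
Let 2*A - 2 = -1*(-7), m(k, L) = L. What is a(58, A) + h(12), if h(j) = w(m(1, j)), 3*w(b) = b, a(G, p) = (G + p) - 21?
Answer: 91/2 ≈ 45.500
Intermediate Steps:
A = 9/2 (A = 1 + (-1*(-7))/2 = 1 + (½)*7 = 1 + 7/2 = 9/2 ≈ 4.5000)
a(G, p) = -21 + G + p
w(b) = b/3
h(j) = j/3
a(58, A) + h(12) = (-21 + 58 + 9/2) + (⅓)*12 = 83/2 + 4 = 91/2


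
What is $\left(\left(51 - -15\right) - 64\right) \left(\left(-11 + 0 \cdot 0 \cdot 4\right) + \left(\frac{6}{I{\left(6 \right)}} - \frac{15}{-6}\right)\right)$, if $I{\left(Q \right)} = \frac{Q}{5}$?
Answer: $-7$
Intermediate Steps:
$I{\left(Q \right)} = \frac{Q}{5}$ ($I{\left(Q \right)} = Q \frac{1}{5} = \frac{Q}{5}$)
$\left(\left(51 - -15\right) - 64\right) \left(\left(-11 + 0 \cdot 0 \cdot 4\right) + \left(\frac{6}{I{\left(6 \right)}} - \frac{15}{-6}\right)\right) = \left(\left(51 - -15\right) - 64\right) \left(\left(-11 + 0 \cdot 0 \cdot 4\right) + \left(\frac{6}{\frac{1}{5} \cdot 6} - \frac{15}{-6}\right)\right) = \left(\left(51 + 15\right) - 64\right) \left(\left(-11 + 0 \cdot 4\right) - \left(- \frac{5}{2} - \frac{6}{\frac{6}{5}}\right)\right) = \left(66 - 64\right) \left(\left(-11 + 0\right) + \left(6 \cdot \frac{5}{6} + \frac{5}{2}\right)\right) = 2 \left(-11 + \left(5 + \frac{5}{2}\right)\right) = 2 \left(-11 + \frac{15}{2}\right) = 2 \left(- \frac{7}{2}\right) = -7$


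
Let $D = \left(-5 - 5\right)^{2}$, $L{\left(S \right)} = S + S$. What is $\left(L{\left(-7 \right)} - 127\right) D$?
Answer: $-14100$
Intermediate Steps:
$L{\left(S \right)} = 2 S$
$D = 100$ ($D = \left(-10\right)^{2} = 100$)
$\left(L{\left(-7 \right)} - 127\right) D = \left(2 \left(-7\right) - 127\right) 100 = \left(-14 - 127\right) 100 = \left(-141\right) 100 = -14100$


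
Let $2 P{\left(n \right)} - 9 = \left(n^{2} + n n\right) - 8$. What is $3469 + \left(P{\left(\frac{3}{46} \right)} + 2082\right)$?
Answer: $\frac{11746983}{2116} \approx 5551.5$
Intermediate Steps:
$P{\left(n \right)} = \frac{1}{2} + n^{2}$ ($P{\left(n \right)} = \frac{9}{2} + \frac{\left(n^{2} + n n\right) - 8}{2} = \frac{9}{2} + \frac{\left(n^{2} + n^{2}\right) - 8}{2} = \frac{9}{2} + \frac{2 n^{2} - 8}{2} = \frac{9}{2} + \frac{-8 + 2 n^{2}}{2} = \frac{9}{2} + \left(-4 + n^{2}\right) = \frac{1}{2} + n^{2}$)
$3469 + \left(P{\left(\frac{3}{46} \right)} + 2082\right) = 3469 + \left(\left(\frac{1}{2} + \left(\frac{3}{46}\right)^{2}\right) + 2082\right) = 3469 + \left(\left(\frac{1}{2} + \frac{9}{2116}\right) + 2082\right) = 3469 + \left(\frac{1067}{2116} + 2082\right) = 3469 + \frac{4406579}{2116} = \frac{11746983}{2116}$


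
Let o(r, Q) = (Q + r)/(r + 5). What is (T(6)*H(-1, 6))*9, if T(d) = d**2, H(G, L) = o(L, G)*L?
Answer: 9720/11 ≈ 883.64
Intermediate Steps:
o(r, Q) = (Q + r)/(5 + r)
H(G, L) = L*(G + L)/(5 + L) (H(G, L) = ((G + L)/(5 + L))*L = L*(G + L)/(5 + L))
(T(6)*H(-1, 6))*9 = (6**2*(6*(-1 + 6)/(5 + 6)))*9 = (36*(6*5/11))*9 = (36*(6*(1/11)*5))*9 = (36*(30/11))*9 = (1080/11)*9 = 9720/11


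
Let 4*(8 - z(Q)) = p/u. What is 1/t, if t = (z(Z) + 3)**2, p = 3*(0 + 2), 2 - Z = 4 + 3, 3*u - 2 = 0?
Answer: 16/1225 ≈ 0.013061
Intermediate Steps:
u = 2/3 (u = 2/3 + (1/3)*0 = 2/3 + 0 = 2/3 ≈ 0.66667)
Z = -5 (Z = 2 - (4 + 3) = 2 - 1*7 = 2 - 7 = -5)
p = 6 (p = 3*2 = 6)
z(Q) = 23/4 (z(Q) = 8 - 3/(2*2/3) = 8 - 3*3/(2*2) = 8 - 1/4*9 = 8 - 9/4 = 23/4)
t = 1225/16 (t = (23/4 + 3)**2 = (35/4)**2 = 1225/16 ≈ 76.563)
1/t = 1/(1225/16) = 16/1225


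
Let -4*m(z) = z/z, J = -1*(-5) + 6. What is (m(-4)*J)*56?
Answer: -154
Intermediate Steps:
J = 11 (J = 5 + 6 = 11)
m(z) = -¼ (m(z) = -z/(4*z) = -¼*1 = -¼)
(m(-4)*J)*56 = -¼*11*56 = -11/4*56 = -154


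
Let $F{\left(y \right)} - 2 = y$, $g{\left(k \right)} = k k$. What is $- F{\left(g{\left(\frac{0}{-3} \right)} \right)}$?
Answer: $-2$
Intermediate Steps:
$g{\left(k \right)} = k^{2}$
$F{\left(y \right)} = 2 + y$
$- F{\left(g{\left(\frac{0}{-3} \right)} \right)} = - (2 + \left(\frac{0}{-3}\right)^{2}) = - (2 + \left(0 \left(- \frac{1}{3}\right)\right)^{2}) = - (2 + 0^{2}) = - (2 + 0) = \left(-1\right) 2 = -2$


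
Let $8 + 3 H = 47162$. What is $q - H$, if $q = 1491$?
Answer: $-14227$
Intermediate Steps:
$H = 15718$ ($H = - \frac{8}{3} + \frac{1}{3} \cdot 47162 = - \frac{8}{3} + \frac{47162}{3} = 15718$)
$q - H = 1491 - 15718 = -14227$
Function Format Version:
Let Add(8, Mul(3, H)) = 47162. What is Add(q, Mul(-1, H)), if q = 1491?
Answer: -14227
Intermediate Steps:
H = 15718 (H = Add(Rational(-8, 3), Mul(Rational(1, 3), 47162)) = Add(Rational(-8, 3), Rational(47162, 3)) = 15718)
Add(q, Mul(-1, H)) = Add(1491, Mul(-1, 15718)) = Add(1491, -15718) = -14227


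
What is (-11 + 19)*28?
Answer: 224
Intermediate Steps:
(-11 + 19)*28 = 8*28 = 224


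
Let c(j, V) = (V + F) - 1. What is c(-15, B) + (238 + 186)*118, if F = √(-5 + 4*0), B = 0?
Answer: 50031 + I*√5 ≈ 50031.0 + 2.2361*I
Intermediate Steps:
F = I*√5 (F = √(-5 + 0) = √(-5) = I*√5 ≈ 2.2361*I)
c(j, V) = -1 + V + I*√5 (c(j, V) = (V + I*√5) - 1 = -1 + V + I*√5)
c(-15, B) + (238 + 186)*118 = (-1 + 0 + I*√5) + (238 + 186)*118 = (-1 + I*√5) + 424*118 = (-1 + I*√5) + 50032 = 50031 + I*√5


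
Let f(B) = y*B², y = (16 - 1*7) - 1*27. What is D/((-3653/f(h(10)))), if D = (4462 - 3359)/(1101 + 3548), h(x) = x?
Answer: 1985400/16982797 ≈ 0.11691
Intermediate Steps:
y = -18 (y = (16 - 7) - 27 = 9 - 27 = -18)
f(B) = -18*B²
D = 1103/4649 ≈ 0.23726
D/((-3653/f(h(10)))) = 1103/(4649*((-3653/((-18*10²))))) = 1103/(4649*((-3653/((-18*100))))) = 1103/(4649*((-3653/(-1800)))) = 1103/(4649*((-3653*(-1/1800)))) = 1103/(4649*(3653/1800)) = (1103/4649)*(1800/3653) = 1985400/16982797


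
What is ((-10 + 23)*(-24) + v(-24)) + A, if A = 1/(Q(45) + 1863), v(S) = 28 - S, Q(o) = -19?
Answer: -479439/1844 ≈ -260.00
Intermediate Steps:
A = 1/1844 (A = 1/(-19 + 1863) = 1/1844 ≈ 0.00054230)
((-10 + 23)*(-24) + v(-24)) + A = ((-10 + 23)*(-24) + (28 - 1*(-24))) + 1/1844 = (13*(-24) + (28 + 24)) + 1/1844 = (-312 + 52) + 1/1844 = -260 + 1/1844 = -479439/1844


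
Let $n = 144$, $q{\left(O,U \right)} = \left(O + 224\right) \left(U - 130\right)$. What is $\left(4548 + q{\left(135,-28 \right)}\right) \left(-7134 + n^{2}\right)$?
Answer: $-709670748$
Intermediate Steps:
$q{\left(O,U \right)} = \left(-130 + U\right) \left(224 + O\right)$ ($q{\left(O,U \right)} = \left(224 + O\right) \left(-130 + U\right) = \left(-130 + U\right) \left(224 + O\right)$)
$\left(4548 + q{\left(135,-28 \right)}\right) \left(-7134 + n^{2}\right) = \left(4548 + \left(-29120 - 17550 + 224 \left(-28\right) + 135 \left(-28\right)\right)\right) \left(-7134 + 144^{2}\right) = \left(4548 - 56722\right) \left(-7134 + 20736\right) = \left(4548 - 56722\right) 13602 = \left(-52174\right) 13602 = -709670748$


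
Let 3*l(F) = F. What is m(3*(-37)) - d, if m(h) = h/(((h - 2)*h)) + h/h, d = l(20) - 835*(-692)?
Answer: -195882904/339 ≈ -5.7783e+5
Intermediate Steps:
l(F) = F/3
d = 1733480/3 (d = (1/3)*20 - 835*(-692) = 20/3 + 577820 = 1733480/3 ≈ 5.7783e+5)
m(h) = 1 + 1/(-2 + h) (m(h) = h/(((-2 + h)*h)) + 1 = h/((h*(-2 + h))) + 1 = h*(1/(h*(-2 + h))) + 1 = 1/(-2 + h) + 1 = 1 + 1/(-2 + h))
m(3*(-37)) - d = (-1 + 3*(-37))/(-2 + 3*(-37)) - 1*1733480/3 = (-1 - 111)/(-2 - 111) - 1733480/3 = -112/(-113) - 1733480/3 = -1/113*(-112) - 1733480/3 = 112/113 - 1733480/3 = -195882904/339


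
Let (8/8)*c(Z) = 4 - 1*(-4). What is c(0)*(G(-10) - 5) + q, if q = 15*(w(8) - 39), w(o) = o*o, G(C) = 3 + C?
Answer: 279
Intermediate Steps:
c(Z) = 8 (c(Z) = 4 - 1*(-4) = 4 + 4 = 8)
w(o) = o²
q = 375 (q = 15*(8² - 39) = 15*(64 - 39) = 15*25 = 375)
c(0)*(G(-10) - 5) + q = 8*((3 - 10) - 5) + 375 = 8*(-7 - 5) + 375 = 8*(-12) + 375 = -96 + 375 = 279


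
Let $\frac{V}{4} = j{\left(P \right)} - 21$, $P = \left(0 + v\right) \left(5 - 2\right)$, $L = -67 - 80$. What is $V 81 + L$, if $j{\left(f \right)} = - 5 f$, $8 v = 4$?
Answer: $-9381$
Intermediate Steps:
$v = \frac{1}{2}$ ($v = \frac{1}{8} \cdot 4 = \frac{1}{2} \approx 0.5$)
$L = -147$ ($L = -67 - 80 = -147$)
$P = \frac{3}{2}$ ($P = \left(0 + \frac{1}{2}\right) \left(5 - 2\right) = \frac{1}{2} \cdot 3 = \frac{3}{2} \approx 1.5$)
$V = -114$ ($V = 4 \left(\left(-5\right) \frac{3}{2} - 21\right) = 4 \left(- \frac{15}{2} - 21\right) = 4 \left(- \frac{57}{2}\right) = -114$)
$V 81 + L = \left(-114\right) 81 - 147 = -9234 - 147 = -9381$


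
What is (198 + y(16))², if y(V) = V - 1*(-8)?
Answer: 49284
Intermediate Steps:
y(V) = 8 + V (y(V) = V + 8 = 8 + V)
(198 + y(16))² = (198 + (8 + 16))² = (198 + 24)² = 222² = 49284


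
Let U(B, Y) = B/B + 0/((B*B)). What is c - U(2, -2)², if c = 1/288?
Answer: -287/288 ≈ -0.99653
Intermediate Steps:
U(B, Y) = 1 (U(B, Y) = 1 + 0/(B²) = 1 + 0/B² = 1 + 0 = 1)
c = 1/288 ≈ 0.0034722
c - U(2, -2)² = 1/288 - 1*1² = 1/288 - 1*1 = 1/288 - 1 = -287/288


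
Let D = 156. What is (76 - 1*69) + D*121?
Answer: 18883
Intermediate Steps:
(76 - 1*69) + D*121 = (76 - 1*69) + 156*121 = (76 - 69) + 18876 = 7 + 18876 = 18883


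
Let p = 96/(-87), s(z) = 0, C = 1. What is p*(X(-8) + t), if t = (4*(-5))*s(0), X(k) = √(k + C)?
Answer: -32*I*√7/29 ≈ -2.9194*I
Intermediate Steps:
p = -32/29 (p = 96*(-1/87) = -32/29 ≈ -1.1034)
X(k) = √(1 + k) (X(k) = √(k + 1) = √(1 + k))
t = 0 (t = (4*(-5))*0 = -20*0 = 0)
p*(X(-8) + t) = -32*(√(1 - 8) + 0)/29 = -32*(√(-7) + 0)/29 = -32*(I*√7 + 0)/29 = -32*I*√7/29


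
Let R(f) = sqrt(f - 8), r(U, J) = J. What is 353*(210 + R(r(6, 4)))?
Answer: 74130 + 706*I ≈ 74130.0 + 706.0*I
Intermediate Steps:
R(f) = sqrt(-8 + f)
353*(210 + R(r(6, 4))) = 353*(210 + sqrt(-8 + 4)) = 353*(210 + sqrt(-4)) = 353*(210 + 2*I) = 74130 + 706*I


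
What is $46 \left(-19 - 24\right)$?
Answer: $-1978$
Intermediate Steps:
$46 \left(-19 - 24\right) = 46 \left(-43\right) = -1978$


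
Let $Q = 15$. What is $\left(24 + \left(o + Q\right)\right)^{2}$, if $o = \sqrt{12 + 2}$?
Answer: $\left(39 + \sqrt{14}\right)^{2} \approx 1826.8$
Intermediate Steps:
$o = \sqrt{14} \approx 3.7417$
$\left(24 + \left(o + Q\right)\right)^{2} = \left(24 + \left(\sqrt{14} + 15\right)\right)^{2} = \left(24 + \left(15 + \sqrt{14}\right)\right)^{2} = \left(39 + \sqrt{14}\right)^{2}$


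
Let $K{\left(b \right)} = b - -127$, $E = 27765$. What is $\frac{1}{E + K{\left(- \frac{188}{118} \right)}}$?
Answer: $\frac{59}{1645534} \approx 3.5855 \cdot 10^{-5}$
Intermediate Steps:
$K{\left(b \right)} = 127 + b$ ($K{\left(b \right)} = b + 127 = 127 + b$)
$\frac{1}{E + K{\left(- \frac{188}{118} \right)}} = \frac{1}{27765 + \left(127 - \frac{188}{118}\right)} = \frac{1}{27765 + \left(127 - \frac{94}{59}\right)} = \frac{1}{27765 + \frac{7399}{59}} = \frac{1}{\frac{1645534}{59}} = \frac{59}{1645534}$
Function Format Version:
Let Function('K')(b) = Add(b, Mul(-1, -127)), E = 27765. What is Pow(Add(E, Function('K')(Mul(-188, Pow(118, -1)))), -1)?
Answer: Rational(59, 1645534) ≈ 3.5855e-5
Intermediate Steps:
Function('K')(b) = Add(127, b) (Function('K')(b) = Add(b, 127) = Add(127, b))
Pow(Add(E, Function('K')(Mul(-188, Pow(118, -1)))), -1) = Pow(Add(27765, Add(127, Mul(-188, Pow(118, -1)))), -1) = Pow(Add(27765, Add(127, Mul(-188, Rational(1, 118)))), -1) = Pow(Add(27765, Add(127, Rational(-94, 59))), -1) = Pow(Add(27765, Rational(7399, 59)), -1) = Pow(Rational(1645534, 59), -1) = Rational(59, 1645534)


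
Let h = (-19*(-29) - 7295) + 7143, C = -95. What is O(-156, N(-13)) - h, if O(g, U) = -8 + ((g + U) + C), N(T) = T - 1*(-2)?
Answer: -669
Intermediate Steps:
N(T) = 2 + T (N(T) = T + 2 = 2 + T)
O(g, U) = -103 + U + g (O(g, U) = -8 + ((g + U) - 95) = -8 + ((U + g) - 95) = -8 + (-95 + U + g) = -103 + U + g)
h = 399 (h = (551 - 7295) + 7143 = -6744 + 7143 = 399)
O(-156, N(-13)) - h = (-103 + (2 - 13) - 156) - 1*399 = (-103 - 11 - 156) - 399 = -270 - 399 = -669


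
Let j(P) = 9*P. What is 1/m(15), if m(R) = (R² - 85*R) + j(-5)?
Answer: -1/1095 ≈ -0.00091324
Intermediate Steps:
m(R) = -45 + R² - 85*R (m(R) = (R² - 85*R) + 9*(-5) = (R² - 85*R) - 45 = -45 + R² - 85*R)
1/m(15) = 1/(-45 + 15² - 85*15) = 1/(-45 + 225 - 1275) = 1/(-1095) = -1/1095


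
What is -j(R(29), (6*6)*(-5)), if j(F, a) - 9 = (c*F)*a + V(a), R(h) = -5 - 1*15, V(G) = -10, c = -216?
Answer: 777601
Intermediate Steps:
R(h) = -20 (R(h) = -5 - 15 = -20)
j(F, a) = -1 - 216*F*a (j(F, a) = 9 + ((-216*F)*a - 10) = 9 + (-216*F*a - 10) = 9 + (-10 - 216*F*a) = -1 - 216*F*a)
-j(R(29), (6*6)*(-5)) = -(-1 - 216*(-20)*(6*6)*(-5)) = -(-1 - 216*(-20)*36*(-5)) = -(-1 - 216*(-20)*(-180)) = -(-1 - 777600) = -1*(-777601) = 777601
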